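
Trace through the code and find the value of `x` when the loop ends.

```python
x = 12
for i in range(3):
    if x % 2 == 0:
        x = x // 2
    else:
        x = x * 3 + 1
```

Let's trace through this code step by step.

Initialize: x = 12
Entering loop: for i in range(3):
After iteration 1: i = 0, x = 6
After iteration 2: i = 1, x = 3
After iteration 3: i = 2, x = 10
Loop ends.

Final answer: 10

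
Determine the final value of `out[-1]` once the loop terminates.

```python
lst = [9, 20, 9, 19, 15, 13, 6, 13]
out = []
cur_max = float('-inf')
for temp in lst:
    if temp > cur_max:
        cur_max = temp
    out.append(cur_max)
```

Let's trace through this code step by step.

Initialize: lst = [9, 20, 9, 19, 15, 13, 6, 13]
Initialize: out = []
Initialize: cur_max = -inf
Entering loop: for temp in lst:
After iteration 1: temp = 9, out = [9], cur_max = 9
After iteration 2: temp = 20, out = [9, 20], cur_max = 20
After iteration 3: temp = 9, out = [9, 20, 20], cur_max = 20
After iteration 4: temp = 19, out = [9, 20, 20, 20], cur_max = 20
After iteration 5: temp = 15, out = [9, 20, 20, 20, 20], cur_max = 20
After iteration 6: temp = 13, out = [9, 20, 20, 20, 20, 20], cur_max = 20
After iteration 7: temp = 6, out = [9, 20, 20, 20, 20, 20, 20], cur_max = 20
After iteration 8: temp = 13, out = [9, 20, 20, 20, 20, 20, 20, 20], cur_max = 20
Loop ends.
out[-1] = 20

Final answer: 20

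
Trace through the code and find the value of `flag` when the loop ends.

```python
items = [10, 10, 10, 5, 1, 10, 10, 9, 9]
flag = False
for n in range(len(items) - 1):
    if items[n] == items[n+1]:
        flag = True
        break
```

Let's trace through this code step by step.

Initialize: items = [10, 10, 10, 5, 1, 10, 10, 9, 9]
Initialize: flag = False
Entering loop: for n in range(len(items) - 1):
After iteration 1: n = 0, flag = True
Loop ends.

Final answer: True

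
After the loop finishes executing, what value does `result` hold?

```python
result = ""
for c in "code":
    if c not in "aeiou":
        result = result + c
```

Let's trace through this code step by step.

Initialize: result = ''
Entering loop: for c in "code":
After iteration 1: c = 'c', result = 'c'
After iteration 2: c = 'o', result = 'c'
After iteration 3: c = 'd', result = 'cd'
After iteration 4: c = 'e', result = 'cd'
Loop ends.

Final answer: 'cd'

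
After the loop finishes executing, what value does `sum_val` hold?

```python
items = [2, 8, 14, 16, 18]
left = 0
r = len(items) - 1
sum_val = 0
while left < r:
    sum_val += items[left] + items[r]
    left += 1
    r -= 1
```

Let's trace through this code step by step.

Initialize: items = [2, 8, 14, 16, 18]
Initialize: left = 0
Initialize: r = 4
Initialize: sum_val = 0
Entering loop: while left < r:
After iteration 1: left = 1, r = 3, sum_val = 20
After iteration 2: left = 2, r = 2, sum_val = 44
Loop ends.

Final answer: 44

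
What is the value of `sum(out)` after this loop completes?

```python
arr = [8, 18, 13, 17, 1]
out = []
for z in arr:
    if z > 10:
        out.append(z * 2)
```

Let's trace through this code step by step.

Initialize: arr = [8, 18, 13, 17, 1]
Initialize: out = []
Entering loop: for z in arr:
After iteration 1: z = 8, out = []
After iteration 2: z = 18, out = [36]
After iteration 3: z = 13, out = [36, 26]
After iteration 4: z = 17, out = [36, 26, 34]
After iteration 5: z = 1, out = [36, 26, 34]
Loop ends.
sum(out) = 96

Final answer: 96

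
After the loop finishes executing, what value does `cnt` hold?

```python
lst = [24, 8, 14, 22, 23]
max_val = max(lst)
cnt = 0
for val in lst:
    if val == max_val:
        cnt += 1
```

Let's trace through this code step by step.

Initialize: lst = [24, 8, 14, 22, 23]
Initialize: max_val = 24
Initialize: cnt = 0
Entering loop: for val in lst:
After iteration 1: val = 24, cnt = 1
After iteration 2: val = 8, cnt = 1
After iteration 3: val = 14, cnt = 1
After iteration 4: val = 22, cnt = 1
After iteration 5: val = 23, cnt = 1
Loop ends.

Final answer: 1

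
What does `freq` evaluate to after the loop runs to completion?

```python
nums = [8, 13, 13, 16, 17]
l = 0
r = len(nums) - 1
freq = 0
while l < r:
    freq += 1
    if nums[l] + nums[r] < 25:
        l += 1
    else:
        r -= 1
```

Let's trace through this code step by step.

Initialize: nums = [8, 13, 13, 16, 17]
Initialize: l = 0
Initialize: r = 4
Initialize: freq = 0
Entering loop: while l < r:
After iteration 1: l = 0, r = 3, freq = 1
After iteration 2: l = 1, r = 3, freq = 2
After iteration 3: l = 1, r = 2, freq = 3
After iteration 4: l = 1, r = 1, freq = 4
Loop ends.

Final answer: 4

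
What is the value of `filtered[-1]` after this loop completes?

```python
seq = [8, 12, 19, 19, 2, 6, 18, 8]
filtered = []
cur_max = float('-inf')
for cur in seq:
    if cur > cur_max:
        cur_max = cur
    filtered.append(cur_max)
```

Let's trace through this code step by step.

Initialize: seq = [8, 12, 19, 19, 2, 6, 18, 8]
Initialize: filtered = []
Initialize: cur_max = -inf
Entering loop: for cur in seq:
After iteration 1: cur = 8, filtered = [8], cur_max = 8
After iteration 2: cur = 12, filtered = [8, 12], cur_max = 12
After iteration 3: cur = 19, filtered = [8, 12, 19], cur_max = 19
After iteration 4: cur = 19, filtered = [8, 12, 19, 19], cur_max = 19
After iteration 5: cur = 2, filtered = [8, 12, 19, 19, 19], cur_max = 19
After iteration 6: cur = 6, filtered = [8, 12, 19, 19, 19, 19], cur_max = 19
After iteration 7: cur = 18, filtered = [8, 12, 19, 19, 19, 19, 19], cur_max = 19
After iteration 8: cur = 8, filtered = [8, 12, 19, 19, 19, 19, 19, 19], cur_max = 19
Loop ends.
filtered[-1] = 19

Final answer: 19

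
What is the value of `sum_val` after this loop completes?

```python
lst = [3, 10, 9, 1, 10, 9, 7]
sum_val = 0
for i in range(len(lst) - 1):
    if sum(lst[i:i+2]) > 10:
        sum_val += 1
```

Let's trace through this code step by step.

Initialize: lst = [3, 10, 9, 1, 10, 9, 7]
Initialize: sum_val = 0
Entering loop: for i in range(len(lst) - 1):
After iteration 1: i = 0, sum_val = 1
After iteration 2: i = 1, sum_val = 2
After iteration 3: i = 2, sum_val = 2
After iteration 4: i = 3, sum_val = 3
After iteration 5: i = 4, sum_val = 4
After iteration 6: i = 5, sum_val = 5
Loop ends.

Final answer: 5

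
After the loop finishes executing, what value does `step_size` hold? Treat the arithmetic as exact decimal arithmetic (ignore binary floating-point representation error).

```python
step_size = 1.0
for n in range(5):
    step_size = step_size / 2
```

Let's trace through this code step by step.

Initialize: step_size = 1.0
Entering loop: for n in range(5):
After iteration 1: n = 0, step_size = 0.5
After iteration 2: n = 1, step_size = 0.25
After iteration 3: n = 2, step_size = 0.125
After iteration 4: n = 3, step_size = 0.0625
After iteration 5: n = 4, step_size = 0.03125
Loop ends.

Final answer: 0.03125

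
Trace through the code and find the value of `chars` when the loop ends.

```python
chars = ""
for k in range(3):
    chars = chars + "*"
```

Let's trace through this code step by step.

Initialize: chars = ''
Entering loop: for k in range(3):
After iteration 1: k = 0, chars = '*'
After iteration 2: k = 1, chars = '**'
After iteration 3: k = 2, chars = '***'
Loop ends.

Final answer: '***'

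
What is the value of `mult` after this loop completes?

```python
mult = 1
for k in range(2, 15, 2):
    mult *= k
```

Let's trace through this code step by step.

Initialize: mult = 1
Entering loop: for k in range(2, 15, 2):
After iteration 1: k = 2, mult = 2
After iteration 2: k = 4, mult = 8
After iteration 3: k = 6, mult = 48
After iteration 4: k = 8, mult = 384
After iteration 5: k = 10, mult = 3840
After iteration 6: k = 12, mult = 46080
After iteration 7: k = 14, mult = 645120
Loop ends.

Final answer: 645120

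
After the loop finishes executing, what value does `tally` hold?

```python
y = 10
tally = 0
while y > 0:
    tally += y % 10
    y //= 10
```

Let's trace through this code step by step.

Initialize: y = 10
Initialize: tally = 0
Entering loop: while y > 0:
After iteration 1: y = 1, tally = 0
After iteration 2: y = 0, tally = 1
Loop ends.

Final answer: 1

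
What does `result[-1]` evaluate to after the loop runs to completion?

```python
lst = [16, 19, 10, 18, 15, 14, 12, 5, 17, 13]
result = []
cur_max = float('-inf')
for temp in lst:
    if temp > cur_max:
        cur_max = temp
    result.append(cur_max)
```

Let's trace through this code step by step.

Initialize: lst = [16, 19, 10, 18, 15, 14, 12, 5, 17, 13]
Initialize: result = []
Initialize: cur_max = -inf
Entering loop: for temp in lst:
After iteration 1: temp = 16, result = [16], cur_max = 16
After iteration 2: temp = 19, result = [16, 19], cur_max = 19
After iteration 3: temp = 10, result = [16, 19, 19], cur_max = 19
After iteration 4: temp = 18, result = [16, 19, 19, 19], cur_max = 19
After iteration 5: temp = 15, result = [16, 19, 19, 19, 19], cur_max = 19
After iteration 6: temp = 14, result = [16, 19, 19, 19, 19, 19], cur_max = 19
After iteration 7: temp = 12, result = [16, 19, 19, 19, 19, 19, 19], cur_max = 19
After iteration 8: temp = 5, result = [16, 19, 19, 19, 19, 19, 19, 19], cur_max = 19
After iteration 9: temp = 17, result = [16, 19, 19, 19, 19, 19, 19, 19, 19], cur_max = 19
After iteration 10: temp = 13, result = [16, 19, 19, 19, 19, 19, 19, 19, 19, 19], cur_max = 19
Loop ends.
result[-1] = 19

Final answer: 19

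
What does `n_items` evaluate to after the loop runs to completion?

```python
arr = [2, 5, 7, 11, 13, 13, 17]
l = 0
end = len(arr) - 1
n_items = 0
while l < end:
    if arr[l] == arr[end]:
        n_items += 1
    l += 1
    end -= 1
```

Let's trace through this code step by step.

Initialize: arr = [2, 5, 7, 11, 13, 13, 17]
Initialize: l = 0
Initialize: end = 6
Initialize: n_items = 0
Entering loop: while l < end:
After iteration 1: l = 1, end = 5, n_items = 0
After iteration 2: l = 2, end = 4, n_items = 0
After iteration 3: l = 3, end = 3, n_items = 0
Loop ends.

Final answer: 0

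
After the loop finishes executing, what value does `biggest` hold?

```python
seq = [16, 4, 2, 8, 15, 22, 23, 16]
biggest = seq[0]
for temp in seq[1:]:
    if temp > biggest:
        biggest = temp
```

Let's trace through this code step by step.

Initialize: seq = [16, 4, 2, 8, 15, 22, 23, 16]
Initialize: biggest = 16
Entering loop: for temp in seq[1:]:
After iteration 1: temp = 4, biggest = 16
After iteration 2: temp = 2, biggest = 16
After iteration 3: temp = 8, biggest = 16
After iteration 4: temp = 15, biggest = 16
After iteration 5: temp = 22, biggest = 22
After iteration 6: temp = 23, biggest = 23
After iteration 7: temp = 16, biggest = 23
Loop ends.

Final answer: 23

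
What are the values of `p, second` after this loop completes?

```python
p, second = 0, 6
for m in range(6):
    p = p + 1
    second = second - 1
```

Let's trace through this code step by step.

Initialize: p = 0
Initialize: second = 6
Entering loop: for m in range(6):
After iteration 1: m = 0, p = 1, second = 5
After iteration 2: m = 1, p = 2, second = 4
After iteration 3: m = 2, p = 3, second = 3
After iteration 4: m = 3, p = 4, second = 2
After iteration 5: m = 4, p = 5, second = 1
After iteration 6: m = 5, p = 6, second = 0
Loop ends.

Final answer: 6, 0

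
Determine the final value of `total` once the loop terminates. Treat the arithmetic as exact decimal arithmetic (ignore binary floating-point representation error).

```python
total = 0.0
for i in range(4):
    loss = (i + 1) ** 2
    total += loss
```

Let's trace through this code step by step.

Initialize: total = 0.0
Entering loop: for i in range(4):
After iteration 1: i = 0, total = 1.0, loss = 1
After iteration 2: i = 1, total = 5.0, loss = 4
After iteration 3: i = 2, total = 14.0, loss = 9
After iteration 4: i = 3, total = 30.0, loss = 16
Loop ends.

Final answer: 30.0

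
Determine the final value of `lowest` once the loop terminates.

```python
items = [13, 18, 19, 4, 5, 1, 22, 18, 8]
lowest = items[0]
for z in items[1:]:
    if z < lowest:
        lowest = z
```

Let's trace through this code step by step.

Initialize: items = [13, 18, 19, 4, 5, 1, 22, 18, 8]
Initialize: lowest = 13
Entering loop: for z in items[1:]:
After iteration 1: z = 18, lowest = 13
After iteration 2: z = 19, lowest = 13
After iteration 3: z = 4, lowest = 4
After iteration 4: z = 5, lowest = 4
After iteration 5: z = 1, lowest = 1
After iteration 6: z = 22, lowest = 1
After iteration 7: z = 18, lowest = 1
After iteration 8: z = 8, lowest = 1
Loop ends.

Final answer: 1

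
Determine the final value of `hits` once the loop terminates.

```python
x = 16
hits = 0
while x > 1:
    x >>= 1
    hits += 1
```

Let's trace through this code step by step.

Initialize: x = 16
Initialize: hits = 0
Entering loop: while x > 1:
After iteration 1: x = 8, hits = 1
After iteration 2: x = 4, hits = 2
After iteration 3: x = 2, hits = 3
After iteration 4: x = 1, hits = 4
Loop ends.

Final answer: 4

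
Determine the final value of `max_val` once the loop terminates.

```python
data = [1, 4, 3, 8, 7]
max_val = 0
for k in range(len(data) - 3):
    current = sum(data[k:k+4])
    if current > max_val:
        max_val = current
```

Let's trace through this code step by step.

Initialize: data = [1, 4, 3, 8, 7]
Initialize: max_val = 0
Entering loop: for k in range(len(data) - 3):
After iteration 1: k = 0, max_val = 16, current = 16
After iteration 2: k = 1, max_val = 22, current = 22
Loop ends.

Final answer: 22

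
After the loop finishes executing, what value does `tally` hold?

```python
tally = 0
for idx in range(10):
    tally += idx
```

Let's trace through this code step by step.

Initialize: tally = 0
Entering loop: for idx in range(10):
After iteration 1: idx = 0, tally = 0
After iteration 2: idx = 1, tally = 1
After iteration 3: idx = 2, tally = 3
After iteration 4: idx = 3, tally = 6
After iteration 5: idx = 4, tally = 10
After iteration 6: idx = 5, tally = 15
After iteration 7: idx = 6, tally = 21
After iteration 8: idx = 7, tally = 28
After iteration 9: idx = 8, tally = 36
After iteration 10: idx = 9, tally = 45
Loop ends.

Final answer: 45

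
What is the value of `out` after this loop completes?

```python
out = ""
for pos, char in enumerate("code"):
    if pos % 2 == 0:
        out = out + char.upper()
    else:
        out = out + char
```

Let's trace through this code step by step.

Initialize: out = ''
Entering loop: for pos, char in enumerate("code"):
After iteration 1: pos = 0, char = 'c', out = 'C'
After iteration 2: pos = 1, char = 'o', out = 'Co'
After iteration 3: pos = 2, char = 'd', out = 'CoD'
After iteration 4: pos = 3, char = 'e', out = 'CoDe'
Loop ends.

Final answer: 'CoDe'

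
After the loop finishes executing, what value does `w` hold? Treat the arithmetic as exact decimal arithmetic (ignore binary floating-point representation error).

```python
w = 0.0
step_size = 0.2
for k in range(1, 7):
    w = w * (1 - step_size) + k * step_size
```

Let's trace through this code step by step.

Initialize: w = 0.0
Initialize: step_size = 0.2
Entering loop: for k in range(1, 7):
After iteration 1: k = 1, w = 0.2
After iteration 2: k = 2, w = 0.56
After iteration 3: k = 3, w = 1.048
After iteration 4: k = 4, w = 1.6384
After iteration 5: k = 5, w = 2.31072
After iteration 6: k = 6, w = 3.048576
Loop ends.

Final answer: 3.048576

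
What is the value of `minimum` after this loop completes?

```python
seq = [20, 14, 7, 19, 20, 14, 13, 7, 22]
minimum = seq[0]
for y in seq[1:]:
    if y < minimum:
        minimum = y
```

Let's trace through this code step by step.

Initialize: seq = [20, 14, 7, 19, 20, 14, 13, 7, 22]
Initialize: minimum = 20
Entering loop: for y in seq[1:]:
After iteration 1: y = 14, minimum = 14
After iteration 2: y = 7, minimum = 7
After iteration 3: y = 19, minimum = 7
After iteration 4: y = 20, minimum = 7
After iteration 5: y = 14, minimum = 7
After iteration 6: y = 13, minimum = 7
After iteration 7: y = 7, minimum = 7
After iteration 8: y = 22, minimum = 7
Loop ends.

Final answer: 7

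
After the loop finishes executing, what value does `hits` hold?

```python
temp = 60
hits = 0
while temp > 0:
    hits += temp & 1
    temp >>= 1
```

Let's trace through this code step by step.

Initialize: temp = 60
Initialize: hits = 0
Entering loop: while temp > 0:
After iteration 1: temp = 30, hits = 0
After iteration 2: temp = 15, hits = 0
After iteration 3: temp = 7, hits = 1
After iteration 4: temp = 3, hits = 2
After iteration 5: temp = 1, hits = 3
After iteration 6: temp = 0, hits = 4
Loop ends.

Final answer: 4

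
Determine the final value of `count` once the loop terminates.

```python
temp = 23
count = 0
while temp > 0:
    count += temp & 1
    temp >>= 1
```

Let's trace through this code step by step.

Initialize: temp = 23
Initialize: count = 0
Entering loop: while temp > 0:
After iteration 1: temp = 11, count = 1
After iteration 2: temp = 5, count = 2
After iteration 3: temp = 2, count = 3
After iteration 4: temp = 1, count = 3
After iteration 5: temp = 0, count = 4
Loop ends.

Final answer: 4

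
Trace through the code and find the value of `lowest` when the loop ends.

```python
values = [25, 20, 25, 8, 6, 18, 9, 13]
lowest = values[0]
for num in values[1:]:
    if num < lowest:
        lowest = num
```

Let's trace through this code step by step.

Initialize: values = [25, 20, 25, 8, 6, 18, 9, 13]
Initialize: lowest = 25
Entering loop: for num in values[1:]:
After iteration 1: num = 20, lowest = 20
After iteration 2: num = 25, lowest = 20
After iteration 3: num = 8, lowest = 8
After iteration 4: num = 6, lowest = 6
After iteration 5: num = 18, lowest = 6
After iteration 6: num = 9, lowest = 6
After iteration 7: num = 13, lowest = 6
Loop ends.

Final answer: 6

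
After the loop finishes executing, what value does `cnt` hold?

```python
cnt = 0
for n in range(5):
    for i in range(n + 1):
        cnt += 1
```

Let's trace through this code step by step.

Initialize: cnt = 0
Entering loop: for n in range(5):
After iteration 1: n = 0, cnt = 1, i = 0
After iteration 2: n = 1, cnt = 3, i = 1
After iteration 3: n = 2, cnt = 6, i = 2
After iteration 4: n = 3, cnt = 10, i = 3
After iteration 5: n = 4, cnt = 15, i = 4
Loop ends.

Final answer: 15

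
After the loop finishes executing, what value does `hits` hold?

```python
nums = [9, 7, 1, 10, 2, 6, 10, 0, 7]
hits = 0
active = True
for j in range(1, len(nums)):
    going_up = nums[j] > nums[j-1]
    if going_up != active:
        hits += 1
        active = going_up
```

Let's trace through this code step by step.

Initialize: nums = [9, 7, 1, 10, 2, 6, 10, 0, 7]
Initialize: hits = 0
Initialize: active = True
Entering loop: for j in range(1, len(nums)):
After iteration 1: j = 1, hits = 1, active = False, going_up = False
After iteration 2: j = 2, hits = 1, active = False, going_up = False
After iteration 3: j = 3, hits = 2, active = True, going_up = True
After iteration 4: j = 4, hits = 3, active = False, going_up = False
After iteration 5: j = 5, hits = 4, active = True, going_up = True
After iteration 6: j = 6, hits = 4, active = True, going_up = True
After iteration 7: j = 7, hits = 5, active = False, going_up = False
After iteration 8: j = 8, hits = 6, active = True, going_up = True
Loop ends.

Final answer: 6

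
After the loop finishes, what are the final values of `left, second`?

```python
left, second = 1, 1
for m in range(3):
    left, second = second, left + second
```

Let's trace through this code step by step.

Initialize: left = 1
Initialize: second = 1
Entering loop: for m in range(3):
After iteration 1: m = 0, left = 1, second = 2
After iteration 2: m = 1, left = 2, second = 3
After iteration 3: m = 2, left = 3, second = 5
Loop ends.

Final answer: 3, 5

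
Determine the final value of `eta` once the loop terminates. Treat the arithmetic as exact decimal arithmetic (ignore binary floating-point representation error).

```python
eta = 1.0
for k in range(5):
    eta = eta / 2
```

Let's trace through this code step by step.

Initialize: eta = 1.0
Entering loop: for k in range(5):
After iteration 1: k = 0, eta = 0.5
After iteration 2: k = 1, eta = 0.25
After iteration 3: k = 2, eta = 0.125
After iteration 4: k = 3, eta = 0.0625
After iteration 5: k = 4, eta = 0.03125
Loop ends.

Final answer: 0.03125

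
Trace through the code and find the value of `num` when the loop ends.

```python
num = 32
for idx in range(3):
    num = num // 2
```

Let's trace through this code step by step.

Initialize: num = 32
Entering loop: for idx in range(3):
After iteration 1: idx = 0, num = 16
After iteration 2: idx = 1, num = 8
After iteration 3: idx = 2, num = 4
Loop ends.

Final answer: 4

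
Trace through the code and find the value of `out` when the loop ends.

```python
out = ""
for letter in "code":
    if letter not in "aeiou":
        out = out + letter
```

Let's trace through this code step by step.

Initialize: out = ''
Entering loop: for letter in "code":
After iteration 1: letter = 'c', out = 'c'
After iteration 2: letter = 'o', out = 'c'
After iteration 3: letter = 'd', out = 'cd'
After iteration 4: letter = 'e', out = 'cd'
Loop ends.

Final answer: 'cd'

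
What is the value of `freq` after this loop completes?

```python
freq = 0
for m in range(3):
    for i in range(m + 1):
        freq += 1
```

Let's trace through this code step by step.

Initialize: freq = 0
Entering loop: for m in range(3):
After iteration 1: m = 0, freq = 1, i = 0
After iteration 2: m = 1, freq = 3, i = 1
After iteration 3: m = 2, freq = 6, i = 2
Loop ends.

Final answer: 6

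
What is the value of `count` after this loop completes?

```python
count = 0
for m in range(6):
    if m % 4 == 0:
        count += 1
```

Let's trace through this code step by step.

Initialize: count = 0
Entering loop: for m in range(6):
After iteration 1: m = 0, count = 1
After iteration 2: m = 1, count = 1
After iteration 3: m = 2, count = 1
After iteration 4: m = 3, count = 1
After iteration 5: m = 4, count = 2
After iteration 6: m = 5, count = 2
Loop ends.

Final answer: 2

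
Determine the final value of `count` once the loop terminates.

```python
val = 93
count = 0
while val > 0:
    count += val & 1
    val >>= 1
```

Let's trace through this code step by step.

Initialize: val = 93
Initialize: count = 0
Entering loop: while val > 0:
After iteration 1: val = 46, count = 1
After iteration 2: val = 23, count = 1
After iteration 3: val = 11, count = 2
After iteration 4: val = 5, count = 3
After iteration 5: val = 2, count = 4
After iteration 6: val = 1, count = 4
After iteration 7: val = 0, count = 5
Loop ends.

Final answer: 5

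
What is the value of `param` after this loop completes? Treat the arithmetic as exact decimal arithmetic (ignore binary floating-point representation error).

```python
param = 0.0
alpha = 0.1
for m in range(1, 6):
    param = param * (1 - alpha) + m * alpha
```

Let's trace through this code step by step.

Initialize: param = 0.0
Initialize: alpha = 0.1
Entering loop: for m in range(1, 6):
After iteration 1: m = 1, param = 0.1
After iteration 2: m = 2, param = 0.29
After iteration 3: m = 3, param = 0.561
After iteration 4: m = 4, param = 0.9049
After iteration 5: m = 5, param = 1.31441
Loop ends.

Final answer: 1.31441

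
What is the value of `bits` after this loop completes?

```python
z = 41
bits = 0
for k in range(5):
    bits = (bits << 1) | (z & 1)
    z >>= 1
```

Let's trace through this code step by step.

Initialize: z = 41
Initialize: bits = 0
Entering loop: for k in range(5):
After iteration 1: k = 0, z = 20, bits = 1
After iteration 2: k = 1, z = 10, bits = 2
After iteration 3: k = 2, z = 5, bits = 4
After iteration 4: k = 3, z = 2, bits = 9
After iteration 5: k = 4, z = 1, bits = 18
Loop ends.

Final answer: 18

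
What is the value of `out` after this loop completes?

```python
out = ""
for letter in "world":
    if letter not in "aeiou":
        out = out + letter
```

Let's trace through this code step by step.

Initialize: out = ''
Entering loop: for letter in "world":
After iteration 1: letter = 'w', out = 'w'
After iteration 2: letter = 'o', out = 'w'
After iteration 3: letter = 'r', out = 'wr'
After iteration 4: letter = 'l', out = 'wrl'
After iteration 5: letter = 'd', out = 'wrld'
Loop ends.

Final answer: 'wrld'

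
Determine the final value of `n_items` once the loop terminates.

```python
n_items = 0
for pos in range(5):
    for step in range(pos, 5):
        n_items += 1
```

Let's trace through this code step by step.

Initialize: n_items = 0
Entering loop: for pos in range(5):
After iteration 1: pos = 0, n_items = 5
After iteration 2: pos = 1, n_items = 9
After iteration 3: pos = 2, n_items = 12
After iteration 4: pos = 3, n_items = 14
After iteration 5: pos = 4, n_items = 15
Loop ends.

Final answer: 15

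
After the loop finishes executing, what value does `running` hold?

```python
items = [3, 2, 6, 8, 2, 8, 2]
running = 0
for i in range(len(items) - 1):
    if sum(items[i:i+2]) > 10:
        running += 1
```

Let's trace through this code step by step.

Initialize: items = [3, 2, 6, 8, 2, 8, 2]
Initialize: running = 0
Entering loop: for i in range(len(items) - 1):
After iteration 1: i = 0, running = 0
After iteration 2: i = 1, running = 0
After iteration 3: i = 2, running = 1
After iteration 4: i = 3, running = 1
After iteration 5: i = 4, running = 1
After iteration 6: i = 5, running = 1
Loop ends.

Final answer: 1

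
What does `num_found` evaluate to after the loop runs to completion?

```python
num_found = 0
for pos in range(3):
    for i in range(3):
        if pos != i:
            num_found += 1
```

Let's trace through this code step by step.

Initialize: num_found = 0
Entering loop: for pos in range(3):
After iteration 1: pos = 0, num_found = 2
After iteration 2: pos = 1, num_found = 4
After iteration 3: pos = 2, num_found = 6
Loop ends.

Final answer: 6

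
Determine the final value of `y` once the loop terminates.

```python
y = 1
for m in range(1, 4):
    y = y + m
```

Let's trace through this code step by step.

Initialize: y = 1
Entering loop: for m in range(1, 4):
After iteration 1: m = 1, y = 2
After iteration 2: m = 2, y = 4
After iteration 3: m = 3, y = 7
Loop ends.

Final answer: 7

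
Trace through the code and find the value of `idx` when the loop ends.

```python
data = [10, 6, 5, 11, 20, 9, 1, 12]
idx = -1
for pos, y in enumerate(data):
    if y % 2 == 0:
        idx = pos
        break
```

Let's trace through this code step by step.

Initialize: data = [10, 6, 5, 11, 20, 9, 1, 12]
Initialize: idx = -1
Entering loop: for pos, y in enumerate(data):
After iteration 1: pos = 0, y = 10, idx = 0
Loop ends.

Final answer: 0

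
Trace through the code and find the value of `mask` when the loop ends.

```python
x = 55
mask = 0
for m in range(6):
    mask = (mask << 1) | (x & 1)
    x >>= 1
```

Let's trace through this code step by step.

Initialize: x = 55
Initialize: mask = 0
Entering loop: for m in range(6):
After iteration 1: m = 0, x = 27, mask = 1
After iteration 2: m = 1, x = 13, mask = 3
After iteration 3: m = 2, x = 6, mask = 7
After iteration 4: m = 3, x = 3, mask = 14
After iteration 5: m = 4, x = 1, mask = 29
After iteration 6: m = 5, x = 0, mask = 59
Loop ends.

Final answer: 59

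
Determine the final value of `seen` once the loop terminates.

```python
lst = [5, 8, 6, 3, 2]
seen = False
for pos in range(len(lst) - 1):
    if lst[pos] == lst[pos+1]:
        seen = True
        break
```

Let's trace through this code step by step.

Initialize: lst = [5, 8, 6, 3, 2]
Initialize: seen = False
Entering loop: for pos in range(len(lst) - 1):
After iteration 1: pos = 0, seen = False
After iteration 2: pos = 1, seen = False
After iteration 3: pos = 2, seen = False
After iteration 4: pos = 3, seen = False
Loop ends.

Final answer: False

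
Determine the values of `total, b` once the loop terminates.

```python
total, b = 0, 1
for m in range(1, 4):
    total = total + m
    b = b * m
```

Let's trace through this code step by step.

Initialize: total = 0
Initialize: b = 1
Entering loop: for m in range(1, 4):
After iteration 1: m = 1, total = 1, b = 1
After iteration 2: m = 2, total = 3, b = 2
After iteration 3: m = 3, total = 6, b = 6
Loop ends.

Final answer: 6, 6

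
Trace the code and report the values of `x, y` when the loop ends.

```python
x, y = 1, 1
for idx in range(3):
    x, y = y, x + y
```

Let's trace through this code step by step.

Initialize: x = 1
Initialize: y = 1
Entering loop: for idx in range(3):
After iteration 1: idx = 0, x = 1, y = 2
After iteration 2: idx = 1, x = 2, y = 3
After iteration 3: idx = 2, x = 3, y = 5
Loop ends.

Final answer: 3, 5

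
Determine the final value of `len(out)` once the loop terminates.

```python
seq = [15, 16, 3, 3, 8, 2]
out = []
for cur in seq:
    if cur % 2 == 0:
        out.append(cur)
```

Let's trace through this code step by step.

Initialize: seq = [15, 16, 3, 3, 8, 2]
Initialize: out = []
Entering loop: for cur in seq:
After iteration 1: cur = 15, out = []
After iteration 2: cur = 16, out = [16]
After iteration 3: cur = 3, out = [16]
After iteration 4: cur = 3, out = [16]
After iteration 5: cur = 8, out = [16, 8]
After iteration 6: cur = 2, out = [16, 8, 2]
Loop ends.
len(out) = 3

Final answer: 3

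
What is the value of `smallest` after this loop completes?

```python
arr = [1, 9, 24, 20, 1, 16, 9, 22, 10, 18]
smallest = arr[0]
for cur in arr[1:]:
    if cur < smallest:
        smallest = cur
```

Let's trace through this code step by step.

Initialize: arr = [1, 9, 24, 20, 1, 16, 9, 22, 10, 18]
Initialize: smallest = 1
Entering loop: for cur in arr[1:]:
After iteration 1: cur = 9, smallest = 1
After iteration 2: cur = 24, smallest = 1
After iteration 3: cur = 20, smallest = 1
After iteration 4: cur = 1, smallest = 1
After iteration 5: cur = 16, smallest = 1
After iteration 6: cur = 9, smallest = 1
After iteration 7: cur = 22, smallest = 1
After iteration 8: cur = 10, smallest = 1
After iteration 9: cur = 18, smallest = 1
Loop ends.

Final answer: 1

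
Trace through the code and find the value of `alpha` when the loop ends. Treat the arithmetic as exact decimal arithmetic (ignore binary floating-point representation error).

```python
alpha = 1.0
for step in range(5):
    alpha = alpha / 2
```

Let's trace through this code step by step.

Initialize: alpha = 1.0
Entering loop: for step in range(5):
After iteration 1: step = 0, alpha = 0.5
After iteration 2: step = 1, alpha = 0.25
After iteration 3: step = 2, alpha = 0.125
After iteration 4: step = 3, alpha = 0.0625
After iteration 5: step = 4, alpha = 0.03125
Loop ends.

Final answer: 0.03125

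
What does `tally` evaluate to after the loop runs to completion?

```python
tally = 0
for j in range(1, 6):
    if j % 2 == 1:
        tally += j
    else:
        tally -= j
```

Let's trace through this code step by step.

Initialize: tally = 0
Entering loop: for j in range(1, 6):
After iteration 1: j = 1, tally = 1
After iteration 2: j = 2, tally = -1
After iteration 3: j = 3, tally = 2
After iteration 4: j = 4, tally = -2
After iteration 5: j = 5, tally = 3
Loop ends.

Final answer: 3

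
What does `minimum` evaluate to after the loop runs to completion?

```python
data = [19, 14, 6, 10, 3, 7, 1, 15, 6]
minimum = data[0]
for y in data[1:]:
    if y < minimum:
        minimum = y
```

Let's trace through this code step by step.

Initialize: data = [19, 14, 6, 10, 3, 7, 1, 15, 6]
Initialize: minimum = 19
Entering loop: for y in data[1:]:
After iteration 1: y = 14, minimum = 14
After iteration 2: y = 6, minimum = 6
After iteration 3: y = 10, minimum = 6
After iteration 4: y = 3, minimum = 3
After iteration 5: y = 7, minimum = 3
After iteration 6: y = 1, minimum = 1
After iteration 7: y = 15, minimum = 1
After iteration 8: y = 6, minimum = 1
Loop ends.

Final answer: 1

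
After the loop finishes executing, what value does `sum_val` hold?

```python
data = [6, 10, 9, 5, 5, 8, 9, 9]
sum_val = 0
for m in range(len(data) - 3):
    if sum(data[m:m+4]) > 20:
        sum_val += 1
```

Let's trace through this code step by step.

Initialize: data = [6, 10, 9, 5, 5, 8, 9, 9]
Initialize: sum_val = 0
Entering loop: for m in range(len(data) - 3):
After iteration 1: m = 0, sum_val = 1
After iteration 2: m = 1, sum_val = 2
After iteration 3: m = 2, sum_val = 3
After iteration 4: m = 3, sum_val = 4
After iteration 5: m = 4, sum_val = 5
Loop ends.

Final answer: 5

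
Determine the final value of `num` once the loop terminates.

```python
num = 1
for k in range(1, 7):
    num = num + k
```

Let's trace through this code step by step.

Initialize: num = 1
Entering loop: for k in range(1, 7):
After iteration 1: k = 1, num = 2
After iteration 2: k = 2, num = 4
After iteration 3: k = 3, num = 7
After iteration 4: k = 4, num = 11
After iteration 5: k = 5, num = 16
After iteration 6: k = 6, num = 22
Loop ends.

Final answer: 22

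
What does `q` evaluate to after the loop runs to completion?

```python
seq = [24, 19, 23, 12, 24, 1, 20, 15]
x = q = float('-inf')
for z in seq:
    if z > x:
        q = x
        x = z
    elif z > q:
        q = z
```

Let's trace through this code step by step.

Initialize: seq = [24, 19, 23, 12, 24, 1, 20, 15]
Initialize: x = -inf
Initialize: q = -inf
Entering loop: for z in seq:
After iteration 1: z = 24, x = 24, q = -inf
After iteration 2: z = 19, x = 24, q = 19
After iteration 3: z = 23, x = 24, q = 23
After iteration 4: z = 12, x = 24, q = 23
After iteration 5: z = 24, x = 24, q = 24
After iteration 6: z = 1, x = 24, q = 24
After iteration 7: z = 20, x = 24, q = 24
After iteration 8: z = 15, x = 24, q = 24
Loop ends.

Final answer: 24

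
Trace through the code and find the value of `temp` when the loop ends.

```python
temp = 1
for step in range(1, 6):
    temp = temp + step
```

Let's trace through this code step by step.

Initialize: temp = 1
Entering loop: for step in range(1, 6):
After iteration 1: step = 1, temp = 2
After iteration 2: step = 2, temp = 4
After iteration 3: step = 3, temp = 7
After iteration 4: step = 4, temp = 11
After iteration 5: step = 5, temp = 16
Loop ends.

Final answer: 16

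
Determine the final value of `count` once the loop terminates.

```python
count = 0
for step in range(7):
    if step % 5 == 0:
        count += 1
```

Let's trace through this code step by step.

Initialize: count = 0
Entering loop: for step in range(7):
After iteration 1: step = 0, count = 1
After iteration 2: step = 1, count = 1
After iteration 3: step = 2, count = 1
After iteration 4: step = 3, count = 1
After iteration 5: step = 4, count = 1
After iteration 6: step = 5, count = 2
After iteration 7: step = 6, count = 2
Loop ends.

Final answer: 2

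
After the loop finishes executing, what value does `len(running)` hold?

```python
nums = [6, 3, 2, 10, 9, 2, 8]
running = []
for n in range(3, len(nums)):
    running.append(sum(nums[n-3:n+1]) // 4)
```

Let's trace through this code step by step.

Initialize: nums = [6, 3, 2, 10, 9, 2, 8]
Initialize: running = []
Entering loop: for n in range(3, len(nums)):
After iteration 1: n = 3, running = [5]
After iteration 2: n = 4, running = [5, 6]
After iteration 3: n = 5, running = [5, 6, 5]
After iteration 4: n = 6, running = [5, 6, 5, 7]
Loop ends.
len(running) = 4

Final answer: 4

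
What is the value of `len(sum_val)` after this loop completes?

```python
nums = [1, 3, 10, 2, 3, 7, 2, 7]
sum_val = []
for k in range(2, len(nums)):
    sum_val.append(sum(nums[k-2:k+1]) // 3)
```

Let's trace through this code step by step.

Initialize: nums = [1, 3, 10, 2, 3, 7, 2, 7]
Initialize: sum_val = []
Entering loop: for k in range(2, len(nums)):
After iteration 1: k = 2, sum_val = [4]
After iteration 2: k = 3, sum_val = [4, 5]
After iteration 3: k = 4, sum_val = [4, 5, 5]
After iteration 4: k = 5, sum_val = [4, 5, 5, 4]
After iteration 5: k = 6, sum_val = [4, 5, 5, 4, 4]
After iteration 6: k = 7, sum_val = [4, 5, 5, 4, 4, 5]
Loop ends.
len(sum_val) = 6

Final answer: 6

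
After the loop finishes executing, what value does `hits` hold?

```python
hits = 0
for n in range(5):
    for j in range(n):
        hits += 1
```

Let's trace through this code step by step.

Initialize: hits = 0
Entering loop: for n in range(5):
After iteration 1: n = 0, hits = 0
After iteration 2: n = 1, hits = 1, j = 0
After iteration 3: n = 2, hits = 3, j = 1
After iteration 4: n = 3, hits = 6, j = 2
After iteration 5: n = 4, hits = 10, j = 3
Loop ends.

Final answer: 10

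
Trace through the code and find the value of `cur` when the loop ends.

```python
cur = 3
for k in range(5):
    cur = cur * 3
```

Let's trace through this code step by step.

Initialize: cur = 3
Entering loop: for k in range(5):
After iteration 1: k = 0, cur = 9
After iteration 2: k = 1, cur = 27
After iteration 3: k = 2, cur = 81
After iteration 4: k = 3, cur = 243
After iteration 5: k = 4, cur = 729
Loop ends.

Final answer: 729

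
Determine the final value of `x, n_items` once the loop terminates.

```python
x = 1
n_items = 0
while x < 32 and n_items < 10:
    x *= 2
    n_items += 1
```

Let's trace through this code step by step.

Initialize: x = 1
Initialize: n_items = 0
Entering loop: while x < 32 and n_items < 10:
After iteration 1: x = 2, n_items = 1
After iteration 2: x = 4, n_items = 2
After iteration 3: x = 8, n_items = 3
After iteration 4: x = 16, n_items = 4
After iteration 5: x = 32, n_items = 5
Loop ends.

Final answer: 32, 5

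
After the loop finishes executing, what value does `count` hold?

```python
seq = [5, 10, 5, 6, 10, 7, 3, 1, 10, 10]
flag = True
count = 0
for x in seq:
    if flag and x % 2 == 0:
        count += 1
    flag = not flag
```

Let's trace through this code step by step.

Initialize: seq = [5, 10, 5, 6, 10, 7, 3, 1, 10, 10]
Initialize: flag = True
Initialize: count = 0
Entering loop: for x in seq:
After iteration 1: x = 5, flag = False, count = 0
After iteration 2: x = 10, flag = True, count = 0
After iteration 3: x = 5, flag = False, count = 0
After iteration 4: x = 6, flag = True, count = 0
After iteration 5: x = 10, flag = False, count = 1
After iteration 6: x = 7, flag = True, count = 1
After iteration 7: x = 3, flag = False, count = 1
After iteration 8: x = 1, flag = True, count = 1
After iteration 9: x = 10, flag = False, count = 2
After iteration 10: x = 10, flag = True, count = 2
Loop ends.

Final answer: 2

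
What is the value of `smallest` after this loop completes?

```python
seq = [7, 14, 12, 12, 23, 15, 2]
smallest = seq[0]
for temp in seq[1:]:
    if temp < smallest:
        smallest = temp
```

Let's trace through this code step by step.

Initialize: seq = [7, 14, 12, 12, 23, 15, 2]
Initialize: smallest = 7
Entering loop: for temp in seq[1:]:
After iteration 1: temp = 14, smallest = 7
After iteration 2: temp = 12, smallest = 7
After iteration 3: temp = 12, smallest = 7
After iteration 4: temp = 23, smallest = 7
After iteration 5: temp = 15, smallest = 7
After iteration 6: temp = 2, smallest = 2
Loop ends.

Final answer: 2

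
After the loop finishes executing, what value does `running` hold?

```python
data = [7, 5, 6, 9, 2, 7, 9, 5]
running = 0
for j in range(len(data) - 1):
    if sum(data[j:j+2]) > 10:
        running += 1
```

Let's trace through this code step by step.

Initialize: data = [7, 5, 6, 9, 2, 7, 9, 5]
Initialize: running = 0
Entering loop: for j in range(len(data) - 1):
After iteration 1: j = 0, running = 1
After iteration 2: j = 1, running = 2
After iteration 3: j = 2, running = 3
After iteration 4: j = 3, running = 4
After iteration 5: j = 4, running = 4
After iteration 6: j = 5, running = 5
After iteration 7: j = 6, running = 6
Loop ends.

Final answer: 6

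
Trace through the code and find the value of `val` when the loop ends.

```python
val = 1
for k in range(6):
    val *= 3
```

Let's trace through this code step by step.

Initialize: val = 1
Entering loop: for k in range(6):
After iteration 1: k = 0, val = 3
After iteration 2: k = 1, val = 9
After iteration 3: k = 2, val = 27
After iteration 4: k = 3, val = 81
After iteration 5: k = 4, val = 243
After iteration 6: k = 5, val = 729
Loop ends.

Final answer: 729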